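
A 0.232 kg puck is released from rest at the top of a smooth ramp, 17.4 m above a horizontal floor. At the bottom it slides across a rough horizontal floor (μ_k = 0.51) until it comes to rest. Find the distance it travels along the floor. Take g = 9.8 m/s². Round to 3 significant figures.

Applying the work–energy principle:
At rest all PE has been dissipated by friction: mgh = μ_k m g d
d = h/μ_k = 17.4/0.51 = 34.12 m

d = 34.1 m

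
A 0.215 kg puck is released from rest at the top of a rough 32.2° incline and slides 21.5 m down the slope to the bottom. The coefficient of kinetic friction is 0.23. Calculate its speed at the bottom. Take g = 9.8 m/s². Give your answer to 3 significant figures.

v = 11.9 m/s

Work–energy: mg(L sinθ) − μ_k(mg cosθ)L = ½mv²
mgh = mgL sinθ = (0.215)(9.8)(21.5)sin32.2° = 24.140 J
W_f = μ_k mg cosθ · L = (0.23)(0.215)(9.8)cos32.2°·21.5 = 8.817 J
½mv² = 24.140 − 8.817 = 15.323 J
v = √(2 × 15.323/0.215) = 11.94 m/s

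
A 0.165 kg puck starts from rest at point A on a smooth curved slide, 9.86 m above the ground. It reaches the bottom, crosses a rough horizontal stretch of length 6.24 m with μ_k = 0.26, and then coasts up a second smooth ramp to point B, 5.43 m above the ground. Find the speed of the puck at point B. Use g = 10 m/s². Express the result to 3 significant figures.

Energy at A: mgh₁ = (0.165)(10)(9.86) = 16.269 J
Friction loss: W_f = μ_k mg d = 2.677 J
At B: ½mv² + mgh₂ = mgh₁ − W_f
½mv² = 16.269 − 2.677 − 8.9595 = 4.6325 J
v = √(2 × 4.6325/0.165) = 7.493 m/s

v = 7.49 m/s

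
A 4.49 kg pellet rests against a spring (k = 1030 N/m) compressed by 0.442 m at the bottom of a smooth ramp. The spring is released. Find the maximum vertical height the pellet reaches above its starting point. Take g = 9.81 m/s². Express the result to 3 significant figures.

h = 2.28 m

Energy conservation from release to the highest point: ½kx² = mgh
h = kx²/(2mg) = (1030)(0.442)²/(2 × 4.49 × 9.81) = 2.284 m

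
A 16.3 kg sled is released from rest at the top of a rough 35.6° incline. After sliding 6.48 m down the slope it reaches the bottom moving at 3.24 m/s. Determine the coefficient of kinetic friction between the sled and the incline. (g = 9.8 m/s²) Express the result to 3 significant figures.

μ_k = 0.614

Energy balance down the incline: mg L sinθ − ½mv² = μ_k (mg cosθ) L
mgL sinθ = 602.56 J; ½mv² = 85.555 J
W_f = 602.56 − 85.555 = 517.0 J
μ_k = W_f/(mg cosθ · L) = 517.0/(129.9 × 6.48) = 0.6143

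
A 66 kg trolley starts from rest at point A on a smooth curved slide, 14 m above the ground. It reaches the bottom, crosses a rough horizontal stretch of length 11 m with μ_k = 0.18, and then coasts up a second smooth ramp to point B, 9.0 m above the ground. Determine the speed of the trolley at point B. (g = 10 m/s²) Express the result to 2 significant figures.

Energy at A: mgh₁ = (66)(10)(14) = 9240.0 J
Friction loss: W_f = μ_k mg d = 1307 J
At B: ½mv² + mgh₂ = mgh₁ − W_f
½mv² = 9240.0 − 1307 − 5940.0 = 1993.2 J
v = √(2 × 1993.2/66) = 7.772 m/s

v = 7.8 m/s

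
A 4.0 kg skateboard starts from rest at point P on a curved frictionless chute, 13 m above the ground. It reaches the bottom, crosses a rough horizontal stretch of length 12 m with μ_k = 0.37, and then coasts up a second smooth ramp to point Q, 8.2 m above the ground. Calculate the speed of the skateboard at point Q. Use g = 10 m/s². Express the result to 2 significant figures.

v = 2.7 m/s

Energy at P: mgh₁ = (4.0)(10)(13) = 520.00 J
Friction loss: W_f = μ_k mg d = 177.6 J
At Q: ½mv² + mgh₂ = mgh₁ − W_f
½mv² = 520.00 − 177.6 − 328.00 = 14.400 J
v = √(2 × 14.400/4.0) = 2.683 m/s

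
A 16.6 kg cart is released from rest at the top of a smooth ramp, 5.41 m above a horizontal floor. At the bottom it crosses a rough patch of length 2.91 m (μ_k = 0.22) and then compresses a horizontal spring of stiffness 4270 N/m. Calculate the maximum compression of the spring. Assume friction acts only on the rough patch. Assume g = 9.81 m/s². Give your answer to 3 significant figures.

x = 0.603 m

Initial energy: E₁ = mgh = (16.6)(9.81)(5.41) = 881.00 J
Friction removes W_f = μ_k mg d = (0.22)(16.6)(9.81)(2.91) = 104.3 J
Energy reaching the spring: E = 881.00 − 104.3 = 776.74 J
At max compression ½kx² = E ⇒ x = √(2E/k) = √(2 × 776.74/4270) = 0.6032 m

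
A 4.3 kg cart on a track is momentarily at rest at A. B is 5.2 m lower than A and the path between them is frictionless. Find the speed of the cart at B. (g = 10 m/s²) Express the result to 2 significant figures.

v = 10 m/s

By conservation of mechanical energy, mgh = ½mv²
v = √(2gh) = √(2 × 10 × 5.2) = √104.00 = 10.20 m/s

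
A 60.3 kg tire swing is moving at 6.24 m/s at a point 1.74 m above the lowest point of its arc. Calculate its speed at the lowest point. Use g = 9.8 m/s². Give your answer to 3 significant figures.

Energy conservation between the two points: ½mv₀² + mgh = ½mv²
The mass cancels from both sides.
v² = v₀² + 2gh = (6.24)² + 2(9.8)(1.74) = 73.042
v = √73.042 = 8.546 m/s

v = 8.55 m/s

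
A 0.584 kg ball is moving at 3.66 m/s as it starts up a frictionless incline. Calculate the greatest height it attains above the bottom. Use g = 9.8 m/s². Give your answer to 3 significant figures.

h = 0.683 m

Setting KE at the bottom equal to PE gained: ½mv² = mgh
h = v²/(2g) = 3.66²/(2 × 9.8) = 0.6834 m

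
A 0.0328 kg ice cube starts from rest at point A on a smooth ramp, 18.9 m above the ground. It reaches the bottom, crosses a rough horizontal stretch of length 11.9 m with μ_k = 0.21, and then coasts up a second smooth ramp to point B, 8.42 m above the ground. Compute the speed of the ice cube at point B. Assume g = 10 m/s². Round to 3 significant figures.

Energy at A: mgh₁ = (0.0328)(10)(18.9) = 6.1992 J
Friction loss: W_f = μ_k mg d = 0.8197 J
At B: ½mv² + mgh₂ = mgh₁ − W_f
½mv² = 6.1992 − 0.8197 − 2.7618 = 2.6178 J
v = √(2 × 2.6178/0.0328) = 12.63 m/s

v = 12.6 m/s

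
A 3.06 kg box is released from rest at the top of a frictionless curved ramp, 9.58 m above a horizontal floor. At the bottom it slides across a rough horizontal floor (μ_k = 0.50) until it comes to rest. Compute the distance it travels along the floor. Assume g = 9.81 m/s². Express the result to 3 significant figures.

d = 19.2 m

Energy at the top = energy at the end + work done against friction:
At rest all PE has been dissipated by friction: mgh = μ_k m g d
d = h/μ_k = 9.58/0.50 = 19.16 m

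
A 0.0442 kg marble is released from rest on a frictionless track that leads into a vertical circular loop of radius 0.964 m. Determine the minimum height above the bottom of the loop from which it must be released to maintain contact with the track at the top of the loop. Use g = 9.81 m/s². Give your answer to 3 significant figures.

h = 2.41 m

At the top, for minimum speed gravity alone supplies the centripetal force: mg = mv_top²/r ⇒ v_top² = gr = 9.457 m²/s²
Energy conservation from release height h to the top (height 2r): mgh = ½mv_top² + mg(2r)
h = v_top²/(2g) + 2r = r/2 + 2r = 5r/2 = 2.410 m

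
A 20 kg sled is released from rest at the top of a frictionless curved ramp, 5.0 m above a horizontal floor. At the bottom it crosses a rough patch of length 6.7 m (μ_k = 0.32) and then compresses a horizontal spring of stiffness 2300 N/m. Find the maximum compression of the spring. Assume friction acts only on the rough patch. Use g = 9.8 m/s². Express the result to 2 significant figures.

Initial energy: E₁ = mgh = (20)(9.8)(5.0) = 980.00 J
Friction removes W_f = μ_k mg d = (0.32)(20)(9.8)(6.7) = 420.2 J
Energy reaching the spring: E = 980.00 − 420.2 = 559.78 J
At max compression ½kx² = E ⇒ x = √(2E/k) = √(2 × 559.78/2300) = 0.6977 m

x = 0.70 m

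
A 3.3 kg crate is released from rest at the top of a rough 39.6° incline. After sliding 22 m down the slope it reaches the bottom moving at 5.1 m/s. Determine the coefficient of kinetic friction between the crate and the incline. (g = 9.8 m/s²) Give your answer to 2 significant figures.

μ_k = 0.75

Energy balance down the incline: mg L sinθ − ½mv² = μ_k (mg cosθ) L
mgL sinθ = 453.51 J; ½mv² = 42.916 J
W_f = 453.51 − 42.916 = 410.6 J
μ_k = W_f/(mg cosθ · L) = 410.6/(24.92 × 22) = 0.7490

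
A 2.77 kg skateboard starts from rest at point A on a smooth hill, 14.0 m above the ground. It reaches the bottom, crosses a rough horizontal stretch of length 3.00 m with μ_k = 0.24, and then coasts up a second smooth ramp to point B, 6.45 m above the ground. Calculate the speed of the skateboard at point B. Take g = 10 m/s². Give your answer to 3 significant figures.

v = 11.7 m/s

Energy at A: mgh₁ = (2.77)(10)(14.0) = 387.80 J
Friction loss: W_f = μ_k mg d = 19.94 J
At B: ½mv² + mgh₂ = mgh₁ − W_f
½mv² = 387.80 − 19.94 − 178.66 = 189.19 J
v = √(2 × 189.19/2.77) = 11.69 m/s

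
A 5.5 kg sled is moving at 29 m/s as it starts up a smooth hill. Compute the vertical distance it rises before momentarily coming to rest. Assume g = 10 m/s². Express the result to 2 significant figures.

Setting KE at the bottom equal to PE gained: ½mv² = mgh
h = v²/(2g) = 29²/(2 × 10) = 42.05 m

h = 42 m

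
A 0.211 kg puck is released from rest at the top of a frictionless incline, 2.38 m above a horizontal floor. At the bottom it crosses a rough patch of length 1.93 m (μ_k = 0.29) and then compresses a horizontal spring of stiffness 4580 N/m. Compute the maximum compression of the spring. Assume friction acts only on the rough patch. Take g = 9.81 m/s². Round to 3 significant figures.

Initial energy: E₁ = mgh = (0.211)(9.81)(2.38) = 4.9264 J
Friction removes W_f = μ_k mg d = (0.29)(0.211)(9.81)(1.93) = 1.159 J
Energy reaching the spring: E = 4.9264 − 1.159 = 3.7679 J
At max compression ½kx² = E ⇒ x = √(2E/k) = √(2 × 3.7679/4580) = 0.04056 m

x = 0.0406 m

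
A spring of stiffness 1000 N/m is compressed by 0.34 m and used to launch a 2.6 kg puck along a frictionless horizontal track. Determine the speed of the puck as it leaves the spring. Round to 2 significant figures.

v = 6.7 m/s

Conservation of energy: ½kx² = ½mv²
v = x√(k/m) = 0.34 × √(1000/2.6) = 6.668 m/s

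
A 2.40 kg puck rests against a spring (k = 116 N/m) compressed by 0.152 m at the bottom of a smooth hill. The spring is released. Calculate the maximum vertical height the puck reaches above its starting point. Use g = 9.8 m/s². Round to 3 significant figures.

All spring PE becomes gravitational PE at the highest point: ½kx² = mgh
h = kx²/(2mg) = (116)(0.152)²/(2 × 2.40 × 9.8) = 0.05697 m

h = 0.0570 m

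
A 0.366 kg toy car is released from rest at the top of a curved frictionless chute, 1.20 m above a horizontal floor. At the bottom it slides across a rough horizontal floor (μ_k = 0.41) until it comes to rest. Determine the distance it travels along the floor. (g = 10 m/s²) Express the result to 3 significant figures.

d = 2.93 m

Energy bookkeeping (friction removes W_f = μ_k N d):
At rest all PE has been dissipated by friction: mgh = μ_k m g d
d = h/μ_k = 1.20/0.41 = 2.927 m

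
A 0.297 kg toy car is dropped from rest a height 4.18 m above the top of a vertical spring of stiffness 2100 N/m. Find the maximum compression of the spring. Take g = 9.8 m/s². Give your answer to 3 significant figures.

x = 0.109 m

Take the reference level at the top of the uncompressed spring. At max compression the car has fallen H + x and is momentarily at rest:
mg(H + x) = ½kx²
½(2100)x² − (0.297)(9.8)x − (0.297)(9.8)(4.18) = 0
1050x² − 2.911x − 12.17 = 0
x = [2.911 + √(8.472 + 51098)]/(2 × 1050) = 0.1090 m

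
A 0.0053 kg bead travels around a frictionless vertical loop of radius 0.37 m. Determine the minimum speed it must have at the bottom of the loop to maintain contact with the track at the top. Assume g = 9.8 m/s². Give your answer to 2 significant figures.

v = 4.3 m/s

At the top: mg = mv_top²/r ⇒ v_top² = gr = 3.626 m²/s²
Energy from bottom to top (height 2r): ½mv_bot² = ½mv_top² + mg(2r)
v_bot² = gr + 4gr = 5gr = 18.13
v_bot = √(5gr) = 4.258 m/s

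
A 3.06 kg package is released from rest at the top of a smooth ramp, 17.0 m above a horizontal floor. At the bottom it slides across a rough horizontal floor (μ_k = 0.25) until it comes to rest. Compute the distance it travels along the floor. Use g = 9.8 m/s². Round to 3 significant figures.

Applying the work–energy principle:
At rest all PE has been dissipated by friction: mgh = μ_k m g d
d = h/μ_k = 17.0/0.25 = 68.00 m

d = 68.0 m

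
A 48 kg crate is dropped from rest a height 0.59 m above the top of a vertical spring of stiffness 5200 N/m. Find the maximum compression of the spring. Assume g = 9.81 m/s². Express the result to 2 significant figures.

Measuring PE from the top of the relaxed spring, at max compression the crate has dropped H + x with zero KE, so:
mg(H + x) = ½kx²
½(5200)x² − (48)(9.81)x − (48)(9.81)(0.59) = 0
2600x² − 470.9x − 277.8 = 0
x = [470.9 + √(221728 + 2.8893e+06)]/(2 × 2600) = 0.4297 m

x = 0.43 m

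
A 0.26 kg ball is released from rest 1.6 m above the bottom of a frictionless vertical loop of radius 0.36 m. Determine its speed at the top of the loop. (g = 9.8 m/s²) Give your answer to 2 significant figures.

Energy conservation: mgh = ½mv_top² + mg(2r)
v_top² = 2g(h − 2r) = 2(9.8)(1.6 − 0.7200) = 17.25
v_top = 4.153 m/s

v = 4.2 m/s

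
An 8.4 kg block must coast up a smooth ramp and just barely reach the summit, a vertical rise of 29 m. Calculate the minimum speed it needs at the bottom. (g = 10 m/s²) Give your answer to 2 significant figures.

v = 24 m/s

At the top it is momentarily at rest, so all KE converts to PE: ½mv² = mgh
v = √(2gh) = √(2 × 10 × 29) = 24.08 m/s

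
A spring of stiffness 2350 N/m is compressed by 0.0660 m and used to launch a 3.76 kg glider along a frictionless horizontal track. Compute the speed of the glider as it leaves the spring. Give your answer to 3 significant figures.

Conservation of energy: ½kx² = ½mv²
v = x√(k/m) = 0.0660 × √(2350/3.76) = 1.650 m/s

v = 1.65 m/s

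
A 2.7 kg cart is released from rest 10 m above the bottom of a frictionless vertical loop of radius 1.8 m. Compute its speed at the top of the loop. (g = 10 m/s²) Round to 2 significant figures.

Energy conservation: mgh = ½mv_top² + mg(2r)
v_top² = 2g(h − 2r) = 2(10)(10 − 3.600) = 128.0
v_top = 11.31 m/s

v = 11 m/s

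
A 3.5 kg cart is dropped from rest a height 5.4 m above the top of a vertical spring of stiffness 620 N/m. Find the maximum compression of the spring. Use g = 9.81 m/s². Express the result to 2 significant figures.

x = 0.83 m

Measuring PE from the top of the relaxed spring, at max compression the cart has dropped H + x with zero KE, so:
mg(H + x) = ½kx²
½(620)x² − (3.5)(9.81)x − (3.5)(9.81)(5.4) = 0
310.0x² − 34.34x − 185.4 = 0
x = [34.34 + √(1179 + 229907)]/(2 × 310.0) = 0.8307 m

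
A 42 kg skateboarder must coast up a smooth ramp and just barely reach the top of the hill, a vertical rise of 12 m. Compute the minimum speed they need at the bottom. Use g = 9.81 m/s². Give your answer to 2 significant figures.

v = 15 m/s

At the top they are momentarily at rest, so all KE converts to PE: ½mv² = mgh
v = √(2gh) = √(2 × 9.81 × 12) = 15.34 m/s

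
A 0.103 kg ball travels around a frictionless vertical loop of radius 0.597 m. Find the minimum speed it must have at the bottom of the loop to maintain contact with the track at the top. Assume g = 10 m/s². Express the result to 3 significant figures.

v = 5.46 m/s

At the top: mg = mv_top²/r ⇒ v_top² = gr = 5.970 m²/s²
Energy from bottom to top (height 2r): ½mv_bot² = ½mv_top² + mg(2r)
v_bot² = gr + 4gr = 5gr = 29.85
v_bot = √(5gr) = 5.464 m/s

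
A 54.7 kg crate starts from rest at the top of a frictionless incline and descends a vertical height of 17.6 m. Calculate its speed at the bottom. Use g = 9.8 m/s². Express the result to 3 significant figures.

Energy conservation between the two points: mgh = ½mv²
The mass cancels from both sides.
v = √(2gh) = √(2 × 9.8 × 17.6) = √344.96 = 18.57 m/s

v = 18.6 m/s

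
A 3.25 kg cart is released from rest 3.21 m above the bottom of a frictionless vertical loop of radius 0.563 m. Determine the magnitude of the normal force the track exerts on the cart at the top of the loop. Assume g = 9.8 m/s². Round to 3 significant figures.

N = 204 N

Energy from release to top (height 2r): mgh = ½mv_top² + mg(2r)
v_top² = 2g(h − 2r) = 2(9.8)(3.21 − 1.126) = 40.846 m²/s²
At the top, both N and weight point toward the centre: N + mg = mv_top²/r
N = m(v_top²/r − g) = 3.25(40.846/0.563 − 9.8) = 203.9 N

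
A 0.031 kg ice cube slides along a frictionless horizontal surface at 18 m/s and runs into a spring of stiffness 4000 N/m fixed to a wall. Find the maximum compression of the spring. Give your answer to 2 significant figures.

At max compression the cube is momentarily at rest: ½mv² = ½kx²
x = v√(m/k) = 18 × √(0.031/4000) = 0.05011 m

x = 0.050 m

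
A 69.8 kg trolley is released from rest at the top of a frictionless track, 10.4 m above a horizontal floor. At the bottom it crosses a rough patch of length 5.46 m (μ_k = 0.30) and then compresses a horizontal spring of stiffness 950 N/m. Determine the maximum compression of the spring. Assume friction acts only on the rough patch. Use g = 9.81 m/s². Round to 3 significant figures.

x = 3.55 m

Initial energy: E₁ = mgh = (69.8)(9.81)(10.4) = 7121.3 J
Friction removes W_f = μ_k mg d = (0.30)(69.8)(9.81)(5.46) = 1122 J
Energy reaching the spring: E = 7121.3 − 1122 = 5999.7 J
At max compression ½kx² = E ⇒ x = √(2E/k) = √(2 × 5999.7/950) = 3.554 m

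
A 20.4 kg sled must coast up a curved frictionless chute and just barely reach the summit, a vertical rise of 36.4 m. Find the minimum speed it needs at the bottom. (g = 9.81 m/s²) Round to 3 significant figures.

At the top it is momentarily at rest, so all KE converts to PE: ½mv² = mgh
v = √(2gh) = √(2 × 9.81 × 36.4) = 26.72 m/s

v = 26.7 m/s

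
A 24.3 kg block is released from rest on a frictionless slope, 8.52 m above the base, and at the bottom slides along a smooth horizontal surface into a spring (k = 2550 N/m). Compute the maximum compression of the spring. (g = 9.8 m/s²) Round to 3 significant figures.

x = 1.26 m

Energy conservation (no friction) from release to max compression: mgh = ½kx²
x = √(2mgh/k) = √(2 × 24.3 × 9.8 × 8.52 / 2550) = 1.261 m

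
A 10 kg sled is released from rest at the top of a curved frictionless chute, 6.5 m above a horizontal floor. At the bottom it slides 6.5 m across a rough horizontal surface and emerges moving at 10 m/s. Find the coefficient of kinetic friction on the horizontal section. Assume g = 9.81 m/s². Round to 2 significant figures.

Applying the work–energy principle:
mgh = ½mv² + μ_k m g d
mgh = 637.65 J; ½mv² = 500.00 J
W_f = 637.65 − 500.00 = 137.7 J
μ_k = W_f/(mg·d) = 137.7/(98.10 × 6.5) = 0.2159

μ_k = 0.22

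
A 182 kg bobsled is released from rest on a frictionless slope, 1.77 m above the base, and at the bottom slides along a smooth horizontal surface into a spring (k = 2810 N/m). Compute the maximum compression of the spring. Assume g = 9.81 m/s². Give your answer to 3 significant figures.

x = 1.50 m

Energy conservation (no friction) from release to max compression: mgh = ½kx²
x = √(2mgh/k) = √(2 × 182 × 9.81 × 1.77 / 2810) = 1.500 m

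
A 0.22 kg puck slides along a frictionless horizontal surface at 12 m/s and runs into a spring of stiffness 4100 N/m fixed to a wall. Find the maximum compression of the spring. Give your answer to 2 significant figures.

Conservation of energy between contact and max compression: ½mv² = ½kx²
x = v√(m/k) = 12 × √(0.22/4100) = 0.08790 m

x = 0.088 m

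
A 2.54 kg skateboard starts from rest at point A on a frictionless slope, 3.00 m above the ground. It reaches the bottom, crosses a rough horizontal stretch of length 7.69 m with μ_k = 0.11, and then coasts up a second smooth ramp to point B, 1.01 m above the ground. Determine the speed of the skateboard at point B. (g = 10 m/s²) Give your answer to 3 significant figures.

Energy at A: mgh₁ = (2.54)(10)(3.00) = 76.200 J
Friction loss: W_f = μ_k mg d = 21.49 J
At B: ½mv² + mgh₂ = mgh₁ − W_f
½mv² = 76.200 − 21.49 − 25.654 = 29.060 J
v = √(2 × 29.060/2.54) = 4.784 m/s

v = 4.78 m/s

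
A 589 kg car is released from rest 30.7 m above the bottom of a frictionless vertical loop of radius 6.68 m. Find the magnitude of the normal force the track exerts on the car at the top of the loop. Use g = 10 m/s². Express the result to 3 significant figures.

Energy from release to top (height 2r): mgh = ½mv_top² + mg(2r)
v_top² = 2g(h − 2r) = 2(10)(30.7 − 13.36) = 346.80 m²/s²
At the top, both N and weight point toward the centre: N + mg = mv_top²/r
N = m(v_top²/r − g) = 589(346.80/6.68 − 10) = 24689 N

N = 24700 N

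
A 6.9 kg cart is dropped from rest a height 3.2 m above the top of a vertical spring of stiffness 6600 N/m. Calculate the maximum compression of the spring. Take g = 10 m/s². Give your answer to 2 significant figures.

x = 0.27 m

Measuring PE from the top of the relaxed spring, at max compression the cart has dropped H + x with zero KE, so:
mg(H + x) = ½kx²
½(6600)x² − (6.9)(10)x − (6.9)(10)(3.2) = 0
3300x² − 69.00x − 220.8 = 0
x = [69.00 + √(4761 + 2.9146e+06)]/(2 × 3300) = 0.2693 m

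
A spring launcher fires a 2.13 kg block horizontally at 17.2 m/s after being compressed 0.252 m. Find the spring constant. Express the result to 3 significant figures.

½kx² = ½mv²
k = mv²/x² = (2.13)(17.2)²/(0.252)² = 9923 N/m

k = 9920 N/m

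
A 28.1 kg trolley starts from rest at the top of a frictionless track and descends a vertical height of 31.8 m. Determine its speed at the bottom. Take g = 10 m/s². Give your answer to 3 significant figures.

Energy conservation between the two points: mgh = ½mv²
v = √(2gh) = √(2 × 10 × 31.8) = √636.00 = 25.22 m/s

v = 25.2 m/s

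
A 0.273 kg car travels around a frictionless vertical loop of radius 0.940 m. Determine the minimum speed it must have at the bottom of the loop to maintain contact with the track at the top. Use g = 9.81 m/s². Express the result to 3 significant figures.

At the top: mg = mv_top²/r ⇒ v_top² = gr = 9.221 m²/s²
Energy from bottom to top (height 2r): ½mv_bot² = ½mv_top² + mg(2r)
v_bot² = gr + 4gr = 5gr = 46.11
v_bot = √(5gr) = 6.790 m/s

v = 6.79 m/s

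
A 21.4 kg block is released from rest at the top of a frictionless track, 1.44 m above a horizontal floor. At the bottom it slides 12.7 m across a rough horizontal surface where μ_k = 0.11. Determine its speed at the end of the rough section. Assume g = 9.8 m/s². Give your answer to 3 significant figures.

Energy bookkeeping (friction removes W_f = μ_k N d):
mgh = ½mv² + μ_k m g d
W_f = μ_k mg d = (0.11)(21.4)(9.8)(12.7) = 293.0 J
½mv² = mgh − W_f = 302.00 − 293.0 = 9.0180 J
v = √(2 × 9.0180/21.4) = 0.9180 m/s

v = 0.918 m/s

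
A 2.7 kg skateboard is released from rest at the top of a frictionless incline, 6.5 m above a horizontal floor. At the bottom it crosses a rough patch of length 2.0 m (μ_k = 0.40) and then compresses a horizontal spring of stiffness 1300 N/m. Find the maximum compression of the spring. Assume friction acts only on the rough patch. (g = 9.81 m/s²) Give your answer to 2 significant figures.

x = 0.48 m

Initial energy: E₁ = mgh = (2.7)(9.81)(6.5) = 172.17 J
Friction removes W_f = μ_k mg d = (0.40)(2.7)(9.81)(2.0) = 21.19 J
Energy reaching the spring: E = 172.17 − 21.19 = 150.98 J
At max compression ½kx² = E ⇒ x = √(2E/k) = √(2 × 150.98/1300) = 0.4819 m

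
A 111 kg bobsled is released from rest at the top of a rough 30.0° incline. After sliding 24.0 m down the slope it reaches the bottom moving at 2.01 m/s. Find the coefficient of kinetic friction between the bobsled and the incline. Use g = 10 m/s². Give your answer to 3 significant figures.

The energy dissipated by friction is the PE lost minus the KE gained:
mgL sinθ = 13320 J; ½mv² = 224.23 J
W_f = 13320 − 224.23 = 13096 J
μ_k = W_f/(mg cosθ · L) = 13096/(961.3 × 24.0) = 0.5676

μ_k = 0.568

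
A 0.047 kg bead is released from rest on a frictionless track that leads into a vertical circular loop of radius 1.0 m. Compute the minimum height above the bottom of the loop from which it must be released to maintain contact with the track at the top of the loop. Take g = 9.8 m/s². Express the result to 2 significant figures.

At the top, for minimum speed gravity alone supplies the centripetal force: mg = mv_top²/r ⇒ v_top² = gr = 9.800 m²/s²
Energy conservation from release height h to the top (height 2r): mgh = ½mv_top² + mg(2r)
h = v_top²/(2g) + 2r = r/2 + 2r = 5r/2 = 2.500 m

h = 2.5 m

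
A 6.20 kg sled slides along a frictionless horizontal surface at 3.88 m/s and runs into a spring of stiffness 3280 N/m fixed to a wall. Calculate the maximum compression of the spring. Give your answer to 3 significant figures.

All KE is stored as spring PE at maximum compression: ½mv² = ½kx²
x = v√(m/k) = 3.88 × √(6.20/3280) = 0.1687 m

x = 0.169 m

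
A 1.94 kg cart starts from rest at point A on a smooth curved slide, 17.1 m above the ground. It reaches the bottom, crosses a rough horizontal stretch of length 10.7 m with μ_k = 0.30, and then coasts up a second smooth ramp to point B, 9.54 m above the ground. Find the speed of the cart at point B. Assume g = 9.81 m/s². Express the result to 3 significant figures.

v = 9.24 m/s

Energy at A: mgh₁ = (1.94)(9.81)(17.1) = 325.44 J
Friction loss: W_f = μ_k mg d = 61.09 J
At B: ½mv² + mgh₂ = mgh₁ − W_f
½mv² = 325.44 − 61.09 − 181.56 = 82.787 J
v = √(2 × 82.787/1.94) = 9.238 m/s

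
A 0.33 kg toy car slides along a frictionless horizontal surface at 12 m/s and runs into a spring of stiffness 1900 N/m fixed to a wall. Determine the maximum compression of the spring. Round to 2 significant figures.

At max compression the car is momentarily at rest: ½mv² = ½kx²
x = v√(m/k) = 12 × √(0.33/1900) = 0.1581 m

x = 0.16 m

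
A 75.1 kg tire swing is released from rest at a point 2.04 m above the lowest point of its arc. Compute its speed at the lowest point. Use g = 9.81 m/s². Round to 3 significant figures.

By conservation of mechanical energy, mgh = ½mv²
v = √(2gh) = √(2 × 9.81 × 2.04) = √40.025 = 6.327 m/s

v = 6.33 m/s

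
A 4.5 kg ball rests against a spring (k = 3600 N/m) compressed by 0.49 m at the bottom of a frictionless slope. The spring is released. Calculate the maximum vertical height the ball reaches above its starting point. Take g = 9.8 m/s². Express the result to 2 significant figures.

h = 9.8 m

At maximum height the ball is at rest, so ½kx² = mgh
h = kx²/(2mg) = (3600)(0.49)²/(2 × 4.5 × 9.8) = 9.800 m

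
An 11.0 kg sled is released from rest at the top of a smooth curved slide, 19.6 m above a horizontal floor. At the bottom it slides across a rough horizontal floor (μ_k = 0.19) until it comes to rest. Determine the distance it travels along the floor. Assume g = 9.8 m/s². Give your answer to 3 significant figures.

d = 103 m

Energy bookkeeping (friction removes W_f = μ_k N d):
At rest all PE has been dissipated by friction: mgh = μ_k m g d
d = h/μ_k = 19.6/0.19 = 103.2 m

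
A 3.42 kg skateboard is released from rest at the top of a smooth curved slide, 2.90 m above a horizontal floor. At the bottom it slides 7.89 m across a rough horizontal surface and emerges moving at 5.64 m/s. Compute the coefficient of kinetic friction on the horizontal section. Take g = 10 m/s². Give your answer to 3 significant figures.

μ_k = 0.166

Applying the work–energy principle:
mgh = ½mv² + μ_k m g d
mgh = 99.180 J; ½mv² = 54.394 J
W_f = 99.180 − 54.394 = 44.79 J
μ_k = W_f/(mg·d) = 44.79/(34.20 × 7.89) = 0.1660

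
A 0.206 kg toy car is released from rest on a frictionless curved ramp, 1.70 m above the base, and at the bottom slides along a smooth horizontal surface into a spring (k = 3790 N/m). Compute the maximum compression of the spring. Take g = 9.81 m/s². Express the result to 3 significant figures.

x = 0.0426 m

Gravitational PE at the top equals spring PE at max compression: mgh = ½kx²
x = √(2mgh/k) = √(2 × 0.206 × 9.81 × 1.70 / 3790) = 0.04258 m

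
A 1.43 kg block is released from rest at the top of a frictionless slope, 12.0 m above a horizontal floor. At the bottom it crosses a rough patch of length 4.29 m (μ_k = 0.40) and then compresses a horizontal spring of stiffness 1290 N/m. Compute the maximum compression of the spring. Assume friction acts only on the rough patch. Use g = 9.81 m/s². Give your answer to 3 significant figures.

x = 0.473 m

Initial energy: E₁ = mgh = (1.43)(9.81)(12.0) = 168.34 J
Friction removes W_f = μ_k mg d = (0.40)(1.43)(9.81)(4.29) = 24.07 J
Energy reaching the spring: E = 168.34 − 24.07 = 144.27 J
At max compression ½kx² = E ⇒ x = √(2E/k) = √(2 × 144.27/1290) = 0.4729 m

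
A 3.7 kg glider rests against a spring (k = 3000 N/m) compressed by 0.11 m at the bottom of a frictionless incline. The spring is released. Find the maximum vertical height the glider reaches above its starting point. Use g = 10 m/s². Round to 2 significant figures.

Energy conservation from release to the highest point: ½kx² = mgh
h = kx²/(2mg) = (3000)(0.11)²/(2 × 3.7 × 10) = 0.4905 m

h = 0.49 m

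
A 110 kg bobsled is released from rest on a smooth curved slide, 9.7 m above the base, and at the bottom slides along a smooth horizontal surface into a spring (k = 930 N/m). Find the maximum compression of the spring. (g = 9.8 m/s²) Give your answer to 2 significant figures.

x = 4.7 m

Gravitational PE at the top equals spring PE at max compression: mgh = ½kx²
x = √(2mgh/k) = √(2 × 110 × 9.8 × 9.7 / 930) = 4.742 m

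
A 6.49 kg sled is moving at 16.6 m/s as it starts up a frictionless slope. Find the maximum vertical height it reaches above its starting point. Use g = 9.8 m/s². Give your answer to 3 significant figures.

Setting KE at the bottom equal to PE gained: ½mv² = mgh
h = v²/(2g) = 16.6²/(2 × 9.8) = 14.06 m

h = 14.1 m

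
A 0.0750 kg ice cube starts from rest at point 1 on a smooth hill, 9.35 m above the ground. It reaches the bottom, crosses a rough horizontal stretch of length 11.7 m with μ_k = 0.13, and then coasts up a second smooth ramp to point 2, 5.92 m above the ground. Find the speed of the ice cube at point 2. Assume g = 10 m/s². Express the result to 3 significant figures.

v = 6.18 m/s

Energy at 1: mgh₁ = (0.0750)(10)(9.35) = 7.0125 J
Friction loss: W_f = μ_k mg d = 1.141 J
At 2: ½mv² + mgh₂ = mgh₁ − W_f
½mv² = 7.0125 − 1.141 − 4.4400 = 1.4317 J
v = √(2 × 1.4317/0.0750) = 6.179 m/s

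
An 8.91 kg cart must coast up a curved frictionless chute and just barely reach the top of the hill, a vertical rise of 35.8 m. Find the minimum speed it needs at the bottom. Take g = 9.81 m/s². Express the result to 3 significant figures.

At the top it is momentarily at rest, so all KE converts to PE: ½mv² = mgh
v = √(2gh) = √(2 × 9.81 × 35.8) = 26.50 m/s

v = 26.5 m/s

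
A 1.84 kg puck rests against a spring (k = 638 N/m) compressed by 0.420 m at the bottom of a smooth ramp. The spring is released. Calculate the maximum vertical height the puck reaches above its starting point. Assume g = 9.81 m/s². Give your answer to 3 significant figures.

h = 3.12 m

All spring PE becomes gravitational PE at the highest point: ½kx² = mgh
h = kx²/(2mg) = (638)(0.420)²/(2 × 1.84 × 9.81) = 3.117 m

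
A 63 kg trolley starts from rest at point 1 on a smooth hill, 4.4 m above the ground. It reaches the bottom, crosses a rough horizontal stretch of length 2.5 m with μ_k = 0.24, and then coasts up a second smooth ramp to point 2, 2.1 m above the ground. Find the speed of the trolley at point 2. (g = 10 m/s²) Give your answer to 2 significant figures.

v = 5.8 m/s

Energy at 1: mgh₁ = (63)(10)(4.4) = 2772.0 J
Friction loss: W_f = μ_k mg d = 378.0 J
At 2: ½mv² + mgh₂ = mgh₁ − W_f
½mv² = 2772.0 − 378.0 − 1323.0 = 1071.0 J
v = √(2 × 1071.0/63) = 5.831 m/s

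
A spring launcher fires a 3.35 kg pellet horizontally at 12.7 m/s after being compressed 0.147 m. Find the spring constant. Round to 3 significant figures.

k = 25000 N/m

½kx² = ½mv²
k = mv²/x² = (3.35)(12.7)²/(0.147)² = 25004 N/m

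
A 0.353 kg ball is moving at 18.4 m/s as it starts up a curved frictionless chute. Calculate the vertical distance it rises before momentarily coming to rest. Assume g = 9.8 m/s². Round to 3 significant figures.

By energy conservation, ½mv² = mgh
h = v²/(2g) = 18.4²/(2 × 9.8) = 17.27 m

h = 17.3 m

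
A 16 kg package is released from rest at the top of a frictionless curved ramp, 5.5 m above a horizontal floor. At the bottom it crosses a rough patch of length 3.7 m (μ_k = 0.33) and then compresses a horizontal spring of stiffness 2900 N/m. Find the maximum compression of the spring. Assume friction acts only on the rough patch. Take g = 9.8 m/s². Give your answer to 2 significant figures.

Initial energy: E₁ = mgh = (16)(9.8)(5.5) = 862.40 J
Friction removes W_f = μ_k mg d = (0.33)(16)(9.8)(3.7) = 191.5 J
Energy reaching the spring: E = 862.40 − 191.5 = 670.95 J
At max compression ½kx² = E ⇒ x = √(2E/k) = √(2 × 670.95/2900) = 0.6802 m

x = 0.68 m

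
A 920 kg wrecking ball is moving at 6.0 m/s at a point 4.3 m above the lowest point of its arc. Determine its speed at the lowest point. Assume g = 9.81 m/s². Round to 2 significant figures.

v = 11 m/s

Energy conservation between the two points: ½mv₀² + mgh = ½mv²
The mass cancels from both sides.
v² = v₀² + 2gh = (6.0)² + 2(9.81)(4.3) = 120.37
v = √120.37 = 10.97 m/s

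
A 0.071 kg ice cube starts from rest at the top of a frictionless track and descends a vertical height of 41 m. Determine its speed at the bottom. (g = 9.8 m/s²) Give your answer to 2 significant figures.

v = 28 m/s

Equating total energy at the two states: mgh = ½mv²
The mass cancels from both sides.
v = √(2gh) = √(2 × 9.8 × 41) = √803.60 = 28.35 m/s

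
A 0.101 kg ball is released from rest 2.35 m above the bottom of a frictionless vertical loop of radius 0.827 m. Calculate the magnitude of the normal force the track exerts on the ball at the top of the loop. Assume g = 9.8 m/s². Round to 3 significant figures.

Energy from release to top (height 2r): mgh = ½mv_top² + mg(2r)
v_top² = 2g(h − 2r) = 2(9.8)(2.35 − 1.654) = 13.642 m²/s²
At the top, both N and weight point toward the centre: N + mg = mv_top²/r
N = m(v_top²/r − g) = 0.101(13.642/0.827 − 9.8) = 0.6762 N

N = 0.676 N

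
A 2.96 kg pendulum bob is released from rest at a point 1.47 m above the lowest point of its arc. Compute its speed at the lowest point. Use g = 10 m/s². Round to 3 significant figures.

Energy conservation between the two points: mgh = ½mv²
v = √(2gh) = √(2 × 10 × 1.47) = √29.400 = 5.422 m/s

v = 5.42 m/s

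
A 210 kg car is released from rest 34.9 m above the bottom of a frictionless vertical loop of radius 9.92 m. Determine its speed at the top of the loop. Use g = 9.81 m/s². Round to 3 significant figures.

v = 17.2 m/s

Energy conservation: mgh = ½mv_top² + mg(2r)
v_top² = 2g(h − 2r) = 2(9.81)(34.9 − 19.84) = 295.5
v_top = 17.19 m/s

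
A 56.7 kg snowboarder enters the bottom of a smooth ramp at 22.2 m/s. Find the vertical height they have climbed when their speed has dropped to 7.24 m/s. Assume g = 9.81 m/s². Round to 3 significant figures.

h = 22.4 m

Conservation of energy: ½mv₁² = ½mv₂² + mgh
h = (v₁² − v₂²)/(2g) = (22.2² − 7.24²)/(2 × 9.81) = 22.45 m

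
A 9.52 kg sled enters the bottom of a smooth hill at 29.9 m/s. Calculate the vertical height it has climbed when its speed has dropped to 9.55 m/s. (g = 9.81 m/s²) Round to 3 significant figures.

h = 40.9 m

Conservation of energy: ½mv₁² = ½mv₂² + mgh
h = (v₁² − v₂²)/(2g) = (29.9² − 9.55²)/(2 × 9.81) = 40.92 m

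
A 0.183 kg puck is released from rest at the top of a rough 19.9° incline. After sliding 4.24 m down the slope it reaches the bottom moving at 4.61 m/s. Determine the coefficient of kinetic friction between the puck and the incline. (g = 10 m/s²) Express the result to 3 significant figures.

μ_k = 0.0955

mgh = ½mv² + μ_k (mg cosθ) L, with h = L sinθ
mgL sinθ = 2.6411 J; ½mv² = 1.9446 J
W_f = 2.6411 − 1.9446 = 0.6965 J
μ_k = W_f/(mg cosθ · L) = 0.6965/(1.721 × 4.24) = 0.09547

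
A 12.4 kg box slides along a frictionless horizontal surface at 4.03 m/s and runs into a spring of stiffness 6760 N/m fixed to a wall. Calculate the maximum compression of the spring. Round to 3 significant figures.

At max compression the box is momentarily at rest: ½mv² = ½kx²
x = v√(m/k) = 4.03 × √(12.4/6760) = 0.1726 m

x = 0.173 m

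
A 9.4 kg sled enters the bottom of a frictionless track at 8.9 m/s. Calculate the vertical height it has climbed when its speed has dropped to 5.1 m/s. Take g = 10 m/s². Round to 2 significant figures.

h = 2.7 m

Energy balance between the two points: ½mv₁² = ½mv₂² + mgh
h = (v₁² − v₂²)/(2g) = (8.9² − 5.1²)/(2 × 10) = 2.660 m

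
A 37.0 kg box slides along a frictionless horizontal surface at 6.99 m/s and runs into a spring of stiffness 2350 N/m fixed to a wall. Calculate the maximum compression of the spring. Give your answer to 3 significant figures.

At max compression the box is momentarily at rest: ½mv² = ½kx²
x = v√(m/k) = 6.99 × √(37.0/2350) = 0.8771 m

x = 0.877 m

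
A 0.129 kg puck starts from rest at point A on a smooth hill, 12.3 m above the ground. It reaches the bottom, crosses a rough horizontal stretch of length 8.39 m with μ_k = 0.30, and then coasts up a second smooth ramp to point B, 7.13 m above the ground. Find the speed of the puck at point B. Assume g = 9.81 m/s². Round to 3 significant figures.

v = 7.21 m/s

Energy at A: mgh₁ = (0.129)(9.81)(12.3) = 15.566 J
Friction loss: W_f = μ_k mg d = 3.185 J
At B: ½mv² + mgh₂ = mgh₁ − W_f
½mv² = 15.566 − 3.185 − 9.0229 = 3.3573 J
v = √(2 × 3.3573/0.129) = 7.215 m/s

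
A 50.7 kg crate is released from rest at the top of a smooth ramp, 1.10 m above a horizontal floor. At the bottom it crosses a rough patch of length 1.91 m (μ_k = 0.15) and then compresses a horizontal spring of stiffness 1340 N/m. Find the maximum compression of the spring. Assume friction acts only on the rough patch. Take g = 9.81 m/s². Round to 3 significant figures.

x = 0.777 m

Initial energy: E₁ = mgh = (50.7)(9.81)(1.10) = 547.10 J
Friction removes W_f = μ_k mg d = (0.15)(50.7)(9.81)(1.91) = 142.5 J
Energy reaching the spring: E = 547.10 − 142.5 = 404.61 J
At max compression ½kx² = E ⇒ x = √(2E/k) = √(2 × 404.61/1340) = 0.7771 m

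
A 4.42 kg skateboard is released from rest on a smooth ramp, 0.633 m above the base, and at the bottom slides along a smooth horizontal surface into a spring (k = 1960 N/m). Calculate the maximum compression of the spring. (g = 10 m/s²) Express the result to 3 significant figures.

At max compression the skateboard is momentarily at rest: mgh = ½kx²
x = √(2mgh/k) = √(2 × 4.42 × 10 × 0.633 / 1960) = 0.1690 m

x = 0.169 m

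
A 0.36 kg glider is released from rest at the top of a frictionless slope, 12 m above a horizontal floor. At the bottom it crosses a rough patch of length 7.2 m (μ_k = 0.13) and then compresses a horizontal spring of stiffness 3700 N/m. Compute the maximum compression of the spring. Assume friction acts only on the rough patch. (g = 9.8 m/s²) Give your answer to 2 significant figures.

x = 0.15 m

Initial energy: E₁ = mgh = (0.36)(9.8)(12) = 42.336 J
Friction removes W_f = μ_k mg d = (0.13)(0.36)(9.8)(7.2) = 3.302 J
Energy reaching the spring: E = 42.336 − 3.302 = 39.034 J
At max compression ½kx² = E ⇒ x = √(2E/k) = √(2 × 39.034/3700) = 0.1453 m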